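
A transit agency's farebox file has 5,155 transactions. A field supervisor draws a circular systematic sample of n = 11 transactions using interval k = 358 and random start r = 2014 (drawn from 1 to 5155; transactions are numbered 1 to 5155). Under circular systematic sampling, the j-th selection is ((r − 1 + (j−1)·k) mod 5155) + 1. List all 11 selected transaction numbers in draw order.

Selection 1: 2014
Selection 2: 2014 + 358 = 2372
Selection 3: 2372 + 358 = 2730
Selection 4: 2730 + 358 = 3088
Selection 5: 3088 + 358 = 3446
Selection 6: 3446 + 358 = 3804
Selection 7: 3804 + 358 = 4162
Selection 8: 4162 + 358 = 4520
Selection 9: 4520 + 358 = 4878
Selection 10: 4878 + 358 = 5236 → 5236 − 5155 = 81
Selection 11: 81 + 358 = 439

2014, 2372, 2730, 3088, 3446, 3804, 4162, 4520, 4878, 81, 439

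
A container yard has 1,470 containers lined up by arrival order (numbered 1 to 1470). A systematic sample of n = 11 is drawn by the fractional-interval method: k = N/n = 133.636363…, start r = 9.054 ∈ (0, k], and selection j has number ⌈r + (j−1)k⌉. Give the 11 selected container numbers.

j=1: r + 0k = 9.054 → ⌈·⌉ = 10
j=2: r + 1k = 142.690363… → ⌈·⌉ = 143
j=3: r + 2k = 276.326727… → ⌈·⌉ = 277
j=4: r + 3k = 409.963090… → ⌈·⌉ = 410
j=5: r + 4k = 543.599454… → ⌈·⌉ = 544
j=6: r + 5k = 677.235818… → ⌈·⌉ = 678
j=7: r + 6k = 810.872181… → ⌈·⌉ = 811
j=8: r + 7k = 944.508545… → ⌈·⌉ = 945
j=9: r + 8k = 1078.144909… → ⌈·⌉ = 1079
j=10: r + 9k = 1211.781272… → ⌈·⌉ = 1212
j=11: r + 10k = 1345.417636… → ⌈·⌉ = 1346

10, 143, 277, 410, 544, 678, 811, 945, 1079, 1212, 1346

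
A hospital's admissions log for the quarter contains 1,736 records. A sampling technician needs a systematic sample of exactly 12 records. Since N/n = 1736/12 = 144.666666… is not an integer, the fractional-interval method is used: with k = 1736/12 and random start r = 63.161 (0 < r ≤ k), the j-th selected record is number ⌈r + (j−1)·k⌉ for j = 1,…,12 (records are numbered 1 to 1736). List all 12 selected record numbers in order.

64, 208, 353, 498, 642, 787, 932, 1076, 1221, 1366, 1510, 1655

j=1: r + 0k = 63.161 → ⌈·⌉ = 64
j=2: r + 1k = 207.827666… → ⌈·⌉ = 208
j=3: r + 2k = 352.494333… → ⌈·⌉ = 353
j=4: r + 3k = 497.161 → ⌈·⌉ = 498
j=5: r + 4k = 641.827666… → ⌈·⌉ = 642
j=6: r + 5k = 786.494333… → ⌈·⌉ = 787
j=7: r + 6k = 931.161 → ⌈·⌉ = 932
j=8: r + 7k = 1075.827666… → ⌈·⌉ = 1076
j=9: r + 8k = 1220.494333… → ⌈·⌉ = 1221
j=10: r + 9k = 1365.161 → ⌈·⌉ = 1366
j=11: r + 10k = 1509.827666… → ⌈·⌉ = 1510
j=12: r + 11k = 1654.494333… → ⌈·⌉ = 1655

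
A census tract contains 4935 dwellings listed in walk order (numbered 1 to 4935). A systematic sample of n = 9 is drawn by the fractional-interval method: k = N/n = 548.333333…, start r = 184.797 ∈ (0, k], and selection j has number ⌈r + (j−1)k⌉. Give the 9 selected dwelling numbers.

j=1: r + 0k = 184.797 → ⌈·⌉ = 185
j=2: r + 1k = 733.130333… → ⌈·⌉ = 734
j=3: r + 2k = 1281.463666… → ⌈·⌉ = 1282
j=4: r + 3k = 1829.797 → ⌈·⌉ = 1830
j=5: r + 4k = 2378.130333… → ⌈·⌉ = 2379
j=6: r + 5k = 2926.463666… → ⌈·⌉ = 2927
j=7: r + 6k = 3474.797 → ⌈·⌉ = 3475
j=8: r + 7k = 4023.130333… → ⌈·⌉ = 4024
j=9: r + 8k = 4571.463666… → ⌈·⌉ = 4572

185, 734, 1282, 1830, 2379, 2927, 3475, 4024, 4572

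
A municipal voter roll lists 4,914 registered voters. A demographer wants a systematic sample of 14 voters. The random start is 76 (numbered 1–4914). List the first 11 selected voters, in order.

k = N/n = 4914/14 = 351
voter 1: 76
voter 2: 76 + 351 = 427
voter 3: 427 + 351 = 778
voter 4: 778 + 351 = 1129
voter 5: 1129 + 351 = 1480
voter 6: 1480 + 351 = 1831
voter 7: 1831 + 351 = 2182
voter 8: 2182 + 351 = 2533
voter 9: 2533 + 351 = 2884
voter 10: 2884 + 351 = 3235
voter 11: 3235 + 351 = 3586

76, 427, 778, 1129, 1480, 1831, 2182, 2533, 2884, 3235, 3586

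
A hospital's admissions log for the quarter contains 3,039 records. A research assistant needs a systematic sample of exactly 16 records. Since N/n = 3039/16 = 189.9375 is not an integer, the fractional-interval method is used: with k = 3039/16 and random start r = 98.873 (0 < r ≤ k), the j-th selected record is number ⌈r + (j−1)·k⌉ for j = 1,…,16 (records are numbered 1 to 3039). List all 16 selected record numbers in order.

j=1: r + 0k = 98.873 → ⌈·⌉ = 99
j=2: r + 1k = 288.8105 → ⌈·⌉ = 289
j=3: r + 2k = 478.748 → ⌈·⌉ = 479
j=4: r + 3k = 668.6855 → ⌈·⌉ = 669
j=5: r + 4k = 858.623 → ⌈·⌉ = 859
j=6: r + 5k = 1048.5605 → ⌈·⌉ = 1049
j=7: r + 6k = 1238.498 → ⌈·⌉ = 1239
j=8: r + 7k = 1428.4355 → ⌈·⌉ = 1429
j=9: r + 8k = 1618.373 → ⌈·⌉ = 1619
j=10: r + 9k = 1808.3105 → ⌈·⌉ = 1809
j=11: r + 10k = 1998.248 → ⌈·⌉ = 1999
j=12: r + 11k = 2188.1855 → ⌈·⌉ = 2189
j=13: r + 12k = 2378.123 → ⌈·⌉ = 2379
j=14: r + 13k = 2568.0605 → ⌈·⌉ = 2569
j=15: r + 14k = 2757.998 → ⌈·⌉ = 2758
j=16: r + 15k = 2947.9355 → ⌈·⌉ = 2948

99, 289, 479, 669, 859, 1049, 1239, 1429, 1619, 1809, 1999, 2189, 2379, 2569, 2758, 2948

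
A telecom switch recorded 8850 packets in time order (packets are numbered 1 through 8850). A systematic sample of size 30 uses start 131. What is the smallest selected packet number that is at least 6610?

6621

k = 8850/30 = 295
Steps past start: ⌈(6610 − 131)/295⌉ = ⌈6479/295⌉ = 22
Selected packet: 131 + 22×295 = 6621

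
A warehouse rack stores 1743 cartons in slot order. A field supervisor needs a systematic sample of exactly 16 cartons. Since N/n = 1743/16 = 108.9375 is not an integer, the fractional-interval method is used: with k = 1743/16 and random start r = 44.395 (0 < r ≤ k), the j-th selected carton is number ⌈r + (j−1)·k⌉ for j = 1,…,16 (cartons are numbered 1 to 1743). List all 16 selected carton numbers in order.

45, 154, 263, 372, 481, 590, 699, 807, 916, 1025, 1134, 1243, 1352, 1461, 1570, 1679

j=1: r + 0k = 44.395 → ⌈·⌉ = 45
j=2: r + 1k = 153.3325 → ⌈·⌉ = 154
j=3: r + 2k = 262.27 → ⌈·⌉ = 263
j=4: r + 3k = 371.2075 → ⌈·⌉ = 372
j=5: r + 4k = 480.145 → ⌈·⌉ = 481
j=6: r + 5k = 589.0825 → ⌈·⌉ = 590
j=7: r + 6k = 698.02 → ⌈·⌉ = 699
j=8: r + 7k = 806.9575 → ⌈·⌉ = 807
j=9: r + 8k = 915.895 → ⌈·⌉ = 916
j=10: r + 9k = 1024.8325 → ⌈·⌉ = 1025
j=11: r + 10k = 1133.77 → ⌈·⌉ = 1134
j=12: r + 11k = 1242.7075 → ⌈·⌉ = 1243
j=13: r + 12k = 1351.645 → ⌈·⌉ = 1352
j=14: r + 13k = 1460.5825 → ⌈·⌉ = 1461
j=15: r + 14k = 1569.52 → ⌈·⌉ = 1570
j=16: r + 15k = 1678.4575 → ⌈·⌉ = 1679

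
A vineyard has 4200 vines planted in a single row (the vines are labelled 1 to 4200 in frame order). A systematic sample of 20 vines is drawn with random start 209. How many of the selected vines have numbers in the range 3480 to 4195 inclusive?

k = 4200/20 = 210
First selection ≥ 3480: 209 + ⌈(3480−209)/210⌉·210 = 209 + 16×210 = 3569
Last selection ≤ 4195: 209 + ⌊(4195−209)/210⌋·210 = 209 + 18×210 = 3989
Count = 18 − 16 + 1 = 3

3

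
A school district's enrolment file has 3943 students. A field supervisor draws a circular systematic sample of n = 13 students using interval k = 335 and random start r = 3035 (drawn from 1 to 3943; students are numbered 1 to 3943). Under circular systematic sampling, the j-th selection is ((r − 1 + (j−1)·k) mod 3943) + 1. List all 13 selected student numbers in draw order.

Selection 1: 3035
Selection 2: 3035 + 335 = 3370
Selection 3: 3370 + 335 = 3705
Selection 4: 3705 + 335 = 4040 → 4040 − 3943 = 97
Selection 5: 97 + 335 = 432
Selection 6: 432 + 335 = 767
Selection 7: 767 + 335 = 1102
Selection 8: 1102 + 335 = 1437
Selection 9: 1437 + 335 = 1772
Selection 10: 1772 + 335 = 2107
Selection 11: 2107 + 335 = 2442
Selection 12: 2442 + 335 = 2777
Selection 13: 2777 + 335 = 3112

3035, 3370, 3705, 97, 432, 767, 1102, 1437, 1772, 2107, 2442, 2777, 3112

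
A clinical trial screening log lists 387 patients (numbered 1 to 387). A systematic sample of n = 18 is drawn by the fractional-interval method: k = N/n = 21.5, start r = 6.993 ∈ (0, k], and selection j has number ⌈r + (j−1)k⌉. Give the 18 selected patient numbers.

7, 29, 50, 72, 93, 115, 136, 158, 179, 201, 222, 244, 265, 287, 308, 330, 351, 373

j=1: r + 0k = 6.993 → ⌈·⌉ = 7
j=2: r + 1k = 28.493 → ⌈·⌉ = 29
j=3: r + 2k = 49.993 → ⌈·⌉ = 50
j=4: r + 3k = 71.493 → ⌈·⌉ = 72
j=5: r + 4k = 92.993 → ⌈·⌉ = 93
j=6: r + 5k = 114.493 → ⌈·⌉ = 115
j=7: r + 6k = 135.993 → ⌈·⌉ = 136
j=8: r + 7k = 157.493 → ⌈·⌉ = 158
j=9: r + 8k = 178.993 → ⌈·⌉ = 179
j=10: r + 9k = 200.493 → ⌈·⌉ = 201
j=11: r + 10k = 221.993 → ⌈·⌉ = 222
j=12: r + 11k = 243.493 → ⌈·⌉ = 244
j=13: r + 12k = 264.993 → ⌈·⌉ = 265
j=14: r + 13k = 286.493 → ⌈·⌉ = 287
j=15: r + 14k = 307.993 → ⌈·⌉ = 308
j=16: r + 15k = 329.493 → ⌈·⌉ = 330
j=17: r + 16k = 350.993 → ⌈·⌉ = 351
j=18: r + 17k = 372.493 → ⌈·⌉ = 373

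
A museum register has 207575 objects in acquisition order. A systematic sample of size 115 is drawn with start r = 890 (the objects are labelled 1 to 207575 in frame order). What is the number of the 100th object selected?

k = 207575/115 = 1805
100th selection = r + (100−1)·k = 890 + 99×1805 = 890 + 178695 = 179585

179585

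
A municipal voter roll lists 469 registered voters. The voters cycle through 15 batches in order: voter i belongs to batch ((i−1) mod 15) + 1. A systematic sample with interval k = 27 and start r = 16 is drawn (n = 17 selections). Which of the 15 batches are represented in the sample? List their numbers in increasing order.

Consecutive selections differ by k = 27, so their batch numbers differ by 27 mod 15 = 12.
gcd(27, 15) = 3, so the sample visits 15/3 = 5 distinct residues mod 15.
Start 16 is batch 1; the batches hit are 1, 4, 7, 10, 13.

1, 4, 7, 10, 13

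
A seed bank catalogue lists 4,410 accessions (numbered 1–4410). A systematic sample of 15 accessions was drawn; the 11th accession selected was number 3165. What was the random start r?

225

k = 4410/15 = 294
r = 3165 − (11−1)×294 = 3165 − 2940 = 225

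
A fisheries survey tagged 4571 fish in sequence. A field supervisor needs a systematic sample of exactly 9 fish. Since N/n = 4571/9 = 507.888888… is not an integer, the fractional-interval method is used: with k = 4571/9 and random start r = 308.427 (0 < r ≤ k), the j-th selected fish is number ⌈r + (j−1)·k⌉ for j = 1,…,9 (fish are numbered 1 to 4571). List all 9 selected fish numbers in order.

j=1: r + 0k = 308.427 → ⌈·⌉ = 309
j=2: r + 1k = 816.315888… → ⌈·⌉ = 817
j=3: r + 2k = 1324.204777… → ⌈·⌉ = 1325
j=4: r + 3k = 1832.093666… → ⌈·⌉ = 1833
j=5: r + 4k = 2339.982555… → ⌈·⌉ = 2340
j=6: r + 5k = 2847.871444… → ⌈·⌉ = 2848
j=7: r + 6k = 3355.760333… → ⌈·⌉ = 3356
j=8: r + 7k = 3863.649222… → ⌈·⌉ = 3864
j=9: r + 8k = 4371.538111… → ⌈·⌉ = 4372

309, 817, 1325, 1833, 2340, 2848, 3356, 3864, 4372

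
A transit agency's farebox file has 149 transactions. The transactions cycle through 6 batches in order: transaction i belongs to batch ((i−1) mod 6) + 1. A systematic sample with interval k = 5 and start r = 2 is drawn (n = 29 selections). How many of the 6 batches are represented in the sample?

6

Consecutive selections differ by k = 5, so their batch numbers differ by 5 mod 6 = 5.
gcd(5, 6) = 1, so the sample visits 6/1 = 6 distinct residues mod 6.
Start 2 is batch 2; the batches hit are 1, 2, 3, 4, 5, 6.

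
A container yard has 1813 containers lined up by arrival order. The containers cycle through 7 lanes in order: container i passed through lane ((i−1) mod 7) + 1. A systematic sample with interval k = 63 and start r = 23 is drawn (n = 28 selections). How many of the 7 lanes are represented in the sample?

Consecutive selections differ by k = 63, so their lane numbers differ by 63 mod 7 = 0.
gcd(63, 7) = 7, so the sample visits 7/7 = 1 distinct residues mod 7.
Start 23 is lane 2; the lanes hit are 2.

1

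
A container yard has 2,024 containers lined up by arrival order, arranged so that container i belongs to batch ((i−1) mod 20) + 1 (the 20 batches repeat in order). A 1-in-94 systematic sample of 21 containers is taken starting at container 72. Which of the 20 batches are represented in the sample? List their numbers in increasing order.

2, 4, 6, 8, 10, 12, 14, 16, 18, 20

Consecutive selections differ by k = 94, so their batch numbers differ by 94 mod 20 = 14.
gcd(94, 20) = 2, so the sample visits 20/2 = 10 distinct residues mod 20.
Start 72 is batch 12; the batches hit are 2, 4, 6, 8, 10, 12, 14, 16, 18, 20.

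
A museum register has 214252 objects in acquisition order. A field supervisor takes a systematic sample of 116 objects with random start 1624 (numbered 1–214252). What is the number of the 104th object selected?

191865

k = 214252/116 = 1847
104th selection = r + (104−1)·k = 1624 + 103×1847 = 1624 + 190241 = 191865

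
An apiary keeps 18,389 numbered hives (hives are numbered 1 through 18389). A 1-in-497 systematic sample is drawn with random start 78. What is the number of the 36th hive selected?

17473

k = 497
36th selection = r + (36−1)·k = 78 + 35×497 = 78 + 17395 = 17473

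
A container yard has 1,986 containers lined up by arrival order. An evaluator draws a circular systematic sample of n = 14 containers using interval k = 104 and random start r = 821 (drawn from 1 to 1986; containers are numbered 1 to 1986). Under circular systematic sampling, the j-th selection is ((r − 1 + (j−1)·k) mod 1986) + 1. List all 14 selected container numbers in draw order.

821, 925, 1029, 1133, 1237, 1341, 1445, 1549, 1653, 1757, 1861, 1965, 83, 187

Selection 1: 821
Selection 2: 821 + 104 = 925
Selection 3: 925 + 104 = 1029
Selection 4: 1029 + 104 = 1133
Selection 5: 1133 + 104 = 1237
Selection 6: 1237 + 104 = 1341
Selection 7: 1341 + 104 = 1445
Selection 8: 1445 + 104 = 1549
Selection 9: 1549 + 104 = 1653
Selection 10: 1653 + 104 = 1757
Selection 11: 1757 + 104 = 1861
Selection 12: 1861 + 104 = 1965
Selection 13: 1965 + 104 = 2069 → 2069 − 1986 = 83
Selection 14: 83 + 104 = 187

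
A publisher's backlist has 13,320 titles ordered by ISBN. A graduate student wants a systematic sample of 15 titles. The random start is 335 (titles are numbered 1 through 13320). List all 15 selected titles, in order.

335, 1223, 2111, 2999, 3887, 4775, 5663, 6551, 7439, 8327, 9215, 10103, 10991, 11879, 12767

k = N/n = 13320/15 = 888
title 1: 335
title 2: 335 + 888 = 1223
title 3: 1223 + 888 = 2111
title 4: 2111 + 888 = 2999
title 5: 2999 + 888 = 3887
title 6: 3887 + 888 = 4775
title 7: 4775 + 888 = 5663
title 8: 5663 + 888 = 6551
title 9: 6551 + 888 = 7439
title 10: 7439 + 888 = 8327
title 11: 8327 + 888 = 9215
title 12: 9215 + 888 = 10103
title 13: 10103 + 888 = 10991
title 14: 10991 + 888 = 11879
title 15: 11879 + 888 = 12767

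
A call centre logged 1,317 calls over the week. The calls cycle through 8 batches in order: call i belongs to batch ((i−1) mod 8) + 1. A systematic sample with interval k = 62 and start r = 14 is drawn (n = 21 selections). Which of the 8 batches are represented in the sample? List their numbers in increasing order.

Consecutive selections differ by k = 62, so their batch numbers differ by 62 mod 8 = 6.
gcd(62, 8) = 2, so the sample visits 8/2 = 4 distinct residues mod 8.
Start 14 is batch 6; the batches hit are 2, 4, 6, 8.

2, 4, 6, 8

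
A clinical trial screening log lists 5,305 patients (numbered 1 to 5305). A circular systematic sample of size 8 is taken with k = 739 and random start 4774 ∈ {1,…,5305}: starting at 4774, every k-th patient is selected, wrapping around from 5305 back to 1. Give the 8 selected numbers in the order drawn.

4774, 208, 947, 1686, 2425, 3164, 3903, 4642

Selection 1: 4774
Selection 2: 4774 + 739 = 5513 → 5513 − 5305 = 208
Selection 3: 208 + 739 = 947
Selection 4: 947 + 739 = 1686
Selection 5: 1686 + 739 = 2425
Selection 6: 2425 + 739 = 3164
Selection 7: 3164 + 739 = 3903
Selection 8: 3903 + 739 = 4642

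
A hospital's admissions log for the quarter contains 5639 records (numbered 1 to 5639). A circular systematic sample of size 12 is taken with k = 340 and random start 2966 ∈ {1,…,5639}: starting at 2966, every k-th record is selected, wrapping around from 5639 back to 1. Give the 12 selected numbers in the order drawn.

Selection 1: 2966
Selection 2: 2966 + 340 = 3306
Selection 3: 3306 + 340 = 3646
Selection 4: 3646 + 340 = 3986
Selection 5: 3986 + 340 = 4326
Selection 6: 4326 + 340 = 4666
Selection 7: 4666 + 340 = 5006
Selection 8: 5006 + 340 = 5346
Selection 9: 5346 + 340 = 5686 → 5686 − 5639 = 47
Selection 10: 47 + 340 = 387
Selection 11: 387 + 340 = 727
Selection 12: 727 + 340 = 1067

2966, 3306, 3646, 3986, 4326, 4666, 5006, 5346, 47, 387, 727, 1067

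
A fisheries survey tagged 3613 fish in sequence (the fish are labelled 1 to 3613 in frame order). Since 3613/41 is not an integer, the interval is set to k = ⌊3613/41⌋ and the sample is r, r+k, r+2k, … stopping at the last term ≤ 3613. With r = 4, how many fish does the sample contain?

k = ⌊3613/41⌋ = 88
Achieved size = ⌊(3613 − 4)/88⌋ + 1 = ⌊3609/88⌋ + 1 = 41 + 1 = 42
(last selection: 4 + 41×88 = 3612 ≤ 3613; next would be 3700 > 3613)

42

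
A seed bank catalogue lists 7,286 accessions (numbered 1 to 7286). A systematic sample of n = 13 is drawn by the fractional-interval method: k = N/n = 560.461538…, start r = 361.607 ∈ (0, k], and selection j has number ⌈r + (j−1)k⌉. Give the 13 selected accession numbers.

j=1: r + 0k = 361.607 → ⌈·⌉ = 362
j=2: r + 1k = 922.068538… → ⌈·⌉ = 923
j=3: r + 2k = 1482.530076… → ⌈·⌉ = 1483
j=4: r + 3k = 2042.991615… → ⌈·⌉ = 2043
j=5: r + 4k = 2603.453153… → ⌈·⌉ = 2604
j=6: r + 5k = 3163.914692… → ⌈·⌉ = 3164
j=7: r + 6k = 3724.376230… → ⌈·⌉ = 3725
j=8: r + 7k = 4284.837769… → ⌈·⌉ = 4285
j=9: r + 8k = 4845.299307… → ⌈·⌉ = 4846
j=10: r + 9k = 5405.760846… → ⌈·⌉ = 5406
j=11: r + 10k = 5966.222384… → ⌈·⌉ = 5967
j=12: r + 11k = 6526.683923… → ⌈·⌉ = 6527
j=13: r + 12k = 7087.145461… → ⌈·⌉ = 7088

362, 923, 1483, 2043, 2604, 3164, 3725, 4285, 4846, 5406, 5967, 6527, 7088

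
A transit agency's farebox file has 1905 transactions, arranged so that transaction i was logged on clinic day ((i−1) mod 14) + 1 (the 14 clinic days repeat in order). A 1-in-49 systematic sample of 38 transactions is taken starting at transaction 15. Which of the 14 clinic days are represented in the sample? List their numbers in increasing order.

1, 8

Consecutive selections differ by k = 49, so their clinic day numbers differ by 49 mod 14 = 7.
gcd(49, 14) = 7, so the sample visits 14/7 = 2 distinct residues mod 14.
Start 15 is clinic day 1; the clinic days hit are 1, 8.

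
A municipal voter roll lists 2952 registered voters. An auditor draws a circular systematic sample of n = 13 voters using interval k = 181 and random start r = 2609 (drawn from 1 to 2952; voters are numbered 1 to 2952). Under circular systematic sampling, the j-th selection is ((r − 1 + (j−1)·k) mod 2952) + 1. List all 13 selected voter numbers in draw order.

Selection 1: 2609
Selection 2: 2609 + 181 = 2790
Selection 3: 2790 + 181 = 2971 → 2971 − 2952 = 19
Selection 4: 19 + 181 = 200
Selection 5: 200 + 181 = 381
Selection 6: 381 + 181 = 562
Selection 7: 562 + 181 = 743
Selection 8: 743 + 181 = 924
Selection 9: 924 + 181 = 1105
Selection 10: 1105 + 181 = 1286
Selection 11: 1286 + 181 = 1467
Selection 12: 1467 + 181 = 1648
Selection 13: 1648 + 181 = 1829

2609, 2790, 19, 200, 381, 562, 743, 924, 1105, 1286, 1467, 1648, 1829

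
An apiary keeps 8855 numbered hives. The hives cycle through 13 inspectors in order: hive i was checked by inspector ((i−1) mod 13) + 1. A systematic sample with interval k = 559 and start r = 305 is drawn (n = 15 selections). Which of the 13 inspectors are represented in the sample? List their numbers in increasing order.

6

Consecutive selections differ by k = 559, so their inspector numbers differ by 559 mod 13 = 0.
gcd(559, 13) = 13, so the sample visits 13/13 = 1 distinct residues mod 13.
Start 305 is inspector 6; the inspectors hit are 6.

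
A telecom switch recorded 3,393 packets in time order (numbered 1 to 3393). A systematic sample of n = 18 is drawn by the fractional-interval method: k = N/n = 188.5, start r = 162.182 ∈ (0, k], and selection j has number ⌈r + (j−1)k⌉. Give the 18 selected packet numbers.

j=1: r + 0k = 162.182 → ⌈·⌉ = 163
j=2: r + 1k = 350.682 → ⌈·⌉ = 351
j=3: r + 2k = 539.182 → ⌈·⌉ = 540
j=4: r + 3k = 727.682 → ⌈·⌉ = 728
j=5: r + 4k = 916.182 → ⌈·⌉ = 917
j=6: r + 5k = 1104.682 → ⌈·⌉ = 1105
j=7: r + 6k = 1293.182 → ⌈·⌉ = 1294
j=8: r + 7k = 1481.682 → ⌈·⌉ = 1482
j=9: r + 8k = 1670.182 → ⌈·⌉ = 1671
j=10: r + 9k = 1858.682 → ⌈·⌉ = 1859
j=11: r + 10k = 2047.182 → ⌈·⌉ = 2048
j=12: r + 11k = 2235.682 → ⌈·⌉ = 2236
j=13: r + 12k = 2424.182 → ⌈·⌉ = 2425
j=14: r + 13k = 2612.682 → ⌈·⌉ = 2613
j=15: r + 14k = 2801.182 → ⌈·⌉ = 2802
j=16: r + 15k = 2989.682 → ⌈·⌉ = 2990
j=17: r + 16k = 3178.182 → ⌈·⌉ = 3179
j=18: r + 17k = 3366.682 → ⌈·⌉ = 3367

163, 351, 540, 728, 917, 1105, 1294, 1482, 1671, 1859, 2048, 2236, 2425, 2613, 2802, 2990, 3179, 3367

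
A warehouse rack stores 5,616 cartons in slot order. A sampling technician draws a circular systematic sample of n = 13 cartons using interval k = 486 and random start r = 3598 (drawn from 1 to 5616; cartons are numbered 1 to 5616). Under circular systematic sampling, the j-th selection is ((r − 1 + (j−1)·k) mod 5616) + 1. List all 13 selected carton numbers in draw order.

Selection 1: 3598
Selection 2: 3598 + 486 = 4084
Selection 3: 4084 + 486 = 4570
Selection 4: 4570 + 486 = 5056
Selection 5: 5056 + 486 = 5542
Selection 6: 5542 + 486 = 6028 → 6028 − 5616 = 412
Selection 7: 412 + 486 = 898
Selection 8: 898 + 486 = 1384
Selection 9: 1384 + 486 = 1870
Selection 10: 1870 + 486 = 2356
Selection 11: 2356 + 486 = 2842
Selection 12: 2842 + 486 = 3328
Selection 13: 3328 + 486 = 3814

3598, 4084, 4570, 5056, 5542, 412, 898, 1384, 1870, 2356, 2842, 3328, 3814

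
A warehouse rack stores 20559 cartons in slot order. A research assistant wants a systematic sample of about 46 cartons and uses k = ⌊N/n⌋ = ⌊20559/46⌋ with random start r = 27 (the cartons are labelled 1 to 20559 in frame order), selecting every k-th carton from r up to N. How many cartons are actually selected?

k = ⌊20559/46⌋ = 446
Achieved size = ⌊(20559 − 27)/446⌋ + 1 = ⌊20532/446⌋ + 1 = 46 + 1 = 47
(last selection: 27 + 46×446 = 20543 ≤ 20559; next would be 20989 > 20559)

47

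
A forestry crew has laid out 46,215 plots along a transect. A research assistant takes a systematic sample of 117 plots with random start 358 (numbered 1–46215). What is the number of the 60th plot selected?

k = 46215/117 = 395
60th selection = r + (60−1)·k = 358 + 59×395 = 358 + 23305 = 23663

23663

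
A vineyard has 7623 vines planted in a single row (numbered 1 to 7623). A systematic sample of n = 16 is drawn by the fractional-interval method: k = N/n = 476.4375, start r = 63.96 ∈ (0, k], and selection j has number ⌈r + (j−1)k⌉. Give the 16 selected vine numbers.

j=1: r + 0k = 63.96 → ⌈·⌉ = 64
j=2: r + 1k = 540.3975 → ⌈·⌉ = 541
j=3: r + 2k = 1016.835 → ⌈·⌉ = 1017
j=4: r + 3k = 1493.2725 → ⌈·⌉ = 1494
j=5: r + 4k = 1969.71 → ⌈·⌉ = 1970
j=6: r + 5k = 2446.1475 → ⌈·⌉ = 2447
j=7: r + 6k = 2922.585 → ⌈·⌉ = 2923
j=8: r + 7k = 3399.0225 → ⌈·⌉ = 3400
j=9: r + 8k = 3875.46 → ⌈·⌉ = 3876
j=10: r + 9k = 4351.8975 → ⌈·⌉ = 4352
j=11: r + 10k = 4828.335 → ⌈·⌉ = 4829
j=12: r + 11k = 5304.7725 → ⌈·⌉ = 5305
j=13: r + 12k = 5781.21 → ⌈·⌉ = 5782
j=14: r + 13k = 6257.6475 → ⌈·⌉ = 6258
j=15: r + 14k = 6734.085 → ⌈·⌉ = 6735
j=16: r + 15k = 7210.5225 → ⌈·⌉ = 7211

64, 541, 1017, 1494, 1970, 2447, 2923, 3400, 3876, 4352, 4829, 5305, 5782, 6258, 6735, 7211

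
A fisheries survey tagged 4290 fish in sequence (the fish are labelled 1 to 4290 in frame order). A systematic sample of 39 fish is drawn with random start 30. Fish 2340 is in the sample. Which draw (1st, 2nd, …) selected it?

k = 4290/39 = 110
position = (2340 − 30)/110 + 1 = 2310/110 + 1 = 21 + 1 = 22

22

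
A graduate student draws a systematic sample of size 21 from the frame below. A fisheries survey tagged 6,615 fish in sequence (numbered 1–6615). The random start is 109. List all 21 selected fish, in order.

109, 424, 739, 1054, 1369, 1684, 1999, 2314, 2629, 2944, 3259, 3574, 3889, 4204, 4519, 4834, 5149, 5464, 5779, 6094, 6409

k = N/n = 6615/21 = 315
fish 1: 109
fish 2: 109 + 315 = 424
fish 3: 424 + 315 = 739
fish 4: 739 + 315 = 1054
fish 5: 1054 + 315 = 1369
fish 6: 1369 + 315 = 1684
fish 7: 1684 + 315 = 1999
fish 8: 1999 + 315 = 2314
fish 9: 2314 + 315 = 2629
fish 10: 2629 + 315 = 2944
fish 11: 2944 + 315 = 3259
fish 12: 3259 + 315 = 3574
fish 13: 3574 + 315 = 3889
fish 14: 3889 + 315 = 4204
fish 15: 4204 + 315 = 4519
fish 16: 4519 + 315 = 4834
fish 17: 4834 + 315 = 5149
fish 18: 5149 + 315 = 5464
fish 19: 5464 + 315 = 5779
fish 20: 5779 + 315 = 6094
fish 21: 6094 + 315 = 6409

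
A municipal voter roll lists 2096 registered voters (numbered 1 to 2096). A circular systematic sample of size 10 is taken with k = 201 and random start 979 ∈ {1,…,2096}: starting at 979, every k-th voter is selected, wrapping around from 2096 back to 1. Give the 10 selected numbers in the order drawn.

979, 1180, 1381, 1582, 1783, 1984, 89, 290, 491, 692

Selection 1: 979
Selection 2: 979 + 201 = 1180
Selection 3: 1180 + 201 = 1381
Selection 4: 1381 + 201 = 1582
Selection 5: 1582 + 201 = 1783
Selection 6: 1783 + 201 = 1984
Selection 7: 1984 + 201 = 2185 → 2185 − 2096 = 89
Selection 8: 89 + 201 = 290
Selection 9: 290 + 201 = 491
Selection 10: 491 + 201 = 692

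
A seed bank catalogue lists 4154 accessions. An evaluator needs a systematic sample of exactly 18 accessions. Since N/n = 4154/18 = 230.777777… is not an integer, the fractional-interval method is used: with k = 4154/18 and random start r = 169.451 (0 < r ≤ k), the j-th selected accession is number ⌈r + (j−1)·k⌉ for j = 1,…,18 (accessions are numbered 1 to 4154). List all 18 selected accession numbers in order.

170, 401, 632, 862, 1093, 1324, 1555, 1785, 2016, 2247, 2478, 2709, 2939, 3170, 3401, 3632, 3862, 4093

j=1: r + 0k = 169.451 → ⌈·⌉ = 170
j=2: r + 1k = 400.228777… → ⌈·⌉ = 401
j=3: r + 2k = 631.006555… → ⌈·⌉ = 632
j=4: r + 3k = 861.784333… → ⌈·⌉ = 862
j=5: r + 4k = 1092.562111… → ⌈·⌉ = 1093
j=6: r + 5k = 1323.339888… → ⌈·⌉ = 1324
j=7: r + 6k = 1554.117666… → ⌈·⌉ = 1555
j=8: r + 7k = 1784.895444… → ⌈·⌉ = 1785
j=9: r + 8k = 2015.673222… → ⌈·⌉ = 2016
j=10: r + 9k = 2246.451 → ⌈·⌉ = 2247
j=11: r + 10k = 2477.228777… → ⌈·⌉ = 2478
j=12: r + 11k = 2708.006555… → ⌈·⌉ = 2709
j=13: r + 12k = 2938.784333… → ⌈·⌉ = 2939
j=14: r + 13k = 3169.562111… → ⌈·⌉ = 3170
j=15: r + 14k = 3400.339888… → ⌈·⌉ = 3401
j=16: r + 15k = 3631.117666… → ⌈·⌉ = 3632
j=17: r + 16k = 3861.895444… → ⌈·⌉ = 3862
j=18: r + 17k = 4092.673222… → ⌈·⌉ = 4093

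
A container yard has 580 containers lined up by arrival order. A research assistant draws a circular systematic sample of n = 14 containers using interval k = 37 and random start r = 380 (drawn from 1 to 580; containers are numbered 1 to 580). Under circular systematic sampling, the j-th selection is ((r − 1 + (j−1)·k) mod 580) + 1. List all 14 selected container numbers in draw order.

380, 417, 454, 491, 528, 565, 22, 59, 96, 133, 170, 207, 244, 281

Selection 1: 380
Selection 2: 380 + 37 = 417
Selection 3: 417 + 37 = 454
Selection 4: 454 + 37 = 491
Selection 5: 491 + 37 = 528
Selection 6: 528 + 37 = 565
Selection 7: 565 + 37 = 602 → 602 − 580 = 22
Selection 8: 22 + 37 = 59
Selection 9: 59 + 37 = 96
Selection 10: 96 + 37 = 133
Selection 11: 133 + 37 = 170
Selection 12: 170 + 37 = 207
Selection 13: 207 + 37 = 244
Selection 14: 244 + 37 = 281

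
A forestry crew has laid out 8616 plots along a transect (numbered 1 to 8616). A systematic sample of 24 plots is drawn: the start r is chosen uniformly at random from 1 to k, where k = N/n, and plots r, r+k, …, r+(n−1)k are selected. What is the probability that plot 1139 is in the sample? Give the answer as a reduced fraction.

1/359

k = 8616/24 = 359.
Plot 1139 is selected iff r ≡ 1139 (mod 359); exactly one such r in {1,…,359}.
Inclusion probability = 1/359.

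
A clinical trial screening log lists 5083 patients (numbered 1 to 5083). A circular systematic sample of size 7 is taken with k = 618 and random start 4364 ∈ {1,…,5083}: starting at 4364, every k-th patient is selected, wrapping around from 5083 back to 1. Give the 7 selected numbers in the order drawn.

Selection 1: 4364
Selection 2: 4364 + 618 = 4982
Selection 3: 4982 + 618 = 5600 → 5600 − 5083 = 517
Selection 4: 517 + 618 = 1135
Selection 5: 1135 + 618 = 1753
Selection 6: 1753 + 618 = 2371
Selection 7: 2371 + 618 = 2989

4364, 4982, 517, 1135, 1753, 2371, 2989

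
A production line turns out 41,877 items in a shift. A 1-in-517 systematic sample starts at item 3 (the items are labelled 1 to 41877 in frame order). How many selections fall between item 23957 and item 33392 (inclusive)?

18

k = 517
First selection ≥ 23957: 3 + ⌈(23957−3)/517⌉·517 = 3 + 47×517 = 24302
Last selection ≤ 33392: 3 + ⌊(33392−3)/517⌋·517 = 3 + 64×517 = 33091
Count = 64 − 47 + 1 = 18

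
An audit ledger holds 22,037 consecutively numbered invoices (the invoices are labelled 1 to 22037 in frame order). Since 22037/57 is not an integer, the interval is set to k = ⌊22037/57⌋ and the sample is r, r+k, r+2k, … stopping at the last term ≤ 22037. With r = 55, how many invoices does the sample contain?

57

k = ⌊22037/57⌋ = 386
Achieved size = ⌊(22037 − 55)/386⌋ + 1 = ⌊21982/386⌋ + 1 = 56 + 1 = 57
(last selection: 55 + 56×386 = 21671 ≤ 22037; next would be 22057 > 22037)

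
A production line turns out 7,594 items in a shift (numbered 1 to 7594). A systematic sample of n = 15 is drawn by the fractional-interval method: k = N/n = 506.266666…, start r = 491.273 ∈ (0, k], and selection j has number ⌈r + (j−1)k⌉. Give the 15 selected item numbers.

492, 998, 1504, 2011, 2517, 3023, 3529, 4036, 4542, 5048, 5554, 6061, 6567, 7073, 7580

j=1: r + 0k = 491.273 → ⌈·⌉ = 492
j=2: r + 1k = 997.539666… → ⌈·⌉ = 998
j=3: r + 2k = 1503.806333… → ⌈·⌉ = 1504
j=4: r + 3k = 2010.073 → ⌈·⌉ = 2011
j=5: r + 4k = 2516.339666… → ⌈·⌉ = 2517
j=6: r + 5k = 3022.606333… → ⌈·⌉ = 3023
j=7: r + 6k = 3528.873 → ⌈·⌉ = 3529
j=8: r + 7k = 4035.139666… → ⌈·⌉ = 4036
j=9: r + 8k = 4541.406333… → ⌈·⌉ = 4542
j=10: r + 9k = 5047.673 → ⌈·⌉ = 5048
j=11: r + 10k = 5553.939666… → ⌈·⌉ = 5554
j=12: r + 11k = 6060.206333… → ⌈·⌉ = 6061
j=13: r + 12k = 6566.473 → ⌈·⌉ = 6567
j=14: r + 13k = 7072.739666… → ⌈·⌉ = 7073
j=15: r + 14k = 7579.006333… → ⌈·⌉ = 7580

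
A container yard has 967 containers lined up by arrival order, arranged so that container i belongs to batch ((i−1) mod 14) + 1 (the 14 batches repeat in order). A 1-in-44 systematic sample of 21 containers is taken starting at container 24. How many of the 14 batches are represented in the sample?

Consecutive selections differ by k = 44, so their batch numbers differ by 44 mod 14 = 2.
gcd(44, 14) = 2, so the sample visits 14/2 = 7 distinct residues mod 14.
Start 24 is batch 10; the batches hit are 2, 4, 6, 8, 10, 12, 14.

7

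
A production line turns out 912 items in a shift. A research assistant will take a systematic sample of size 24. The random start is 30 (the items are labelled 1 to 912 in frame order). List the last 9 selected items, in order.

k = N/n = 912/24 = 38
16th selection = 30 + 15×38 = 600
17th: 600 + 38 = 638
18th: 638 + 38 = 676
19th: 676 + 38 = 714
20th: 714 + 38 = 752
21st: 752 + 38 = 790
22nd: 790 + 38 = 828
23rd: 828 + 38 = 866
24th: 866 + 38 = 904

600, 638, 676, 714, 752, 790, 828, 866, 904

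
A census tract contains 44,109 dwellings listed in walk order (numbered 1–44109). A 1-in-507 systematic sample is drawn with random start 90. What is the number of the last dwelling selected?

43692

k = 507
87th selection = r + (87−1)·k = 90 + 86×507 = 90 + 43602 = 43692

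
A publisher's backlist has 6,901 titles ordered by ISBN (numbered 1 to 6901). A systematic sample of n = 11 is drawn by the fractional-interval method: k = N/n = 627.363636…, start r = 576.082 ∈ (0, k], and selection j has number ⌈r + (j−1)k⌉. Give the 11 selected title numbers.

j=1: r + 0k = 576.082 → ⌈·⌉ = 577
j=2: r + 1k = 1203.445636… → ⌈·⌉ = 1204
j=3: r + 2k = 1830.809272… → ⌈·⌉ = 1831
j=4: r + 3k = 2458.172909… → ⌈·⌉ = 2459
j=5: r + 4k = 3085.536545… → ⌈·⌉ = 3086
j=6: r + 5k = 3712.900181… → ⌈·⌉ = 3713
j=7: r + 6k = 4340.263818… → ⌈·⌉ = 4341
j=8: r + 7k = 4967.627454… → ⌈·⌉ = 4968
j=9: r + 8k = 5594.991090… → ⌈·⌉ = 5595
j=10: r + 9k = 6222.354727… → ⌈·⌉ = 6223
j=11: r + 10k = 6849.718363… → ⌈·⌉ = 6850

577, 1204, 1831, 2459, 3086, 3713, 4341, 4968, 5595, 6223, 6850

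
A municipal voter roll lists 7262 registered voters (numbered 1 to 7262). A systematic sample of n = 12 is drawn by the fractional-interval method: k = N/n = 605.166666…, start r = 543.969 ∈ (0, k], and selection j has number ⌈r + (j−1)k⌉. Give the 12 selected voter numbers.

544, 1150, 1755, 2360, 2965, 3570, 4175, 4781, 5386, 5991, 6596, 7201

j=1: r + 0k = 543.969 → ⌈·⌉ = 544
j=2: r + 1k = 1149.135666… → ⌈·⌉ = 1150
j=3: r + 2k = 1754.302333… → ⌈·⌉ = 1755
j=4: r + 3k = 2359.469 → ⌈·⌉ = 2360
j=5: r + 4k = 2964.635666… → ⌈·⌉ = 2965
j=6: r + 5k = 3569.802333… → ⌈·⌉ = 3570
j=7: r + 6k = 4174.969 → ⌈·⌉ = 4175
j=8: r + 7k = 4780.135666… → ⌈·⌉ = 4781
j=9: r + 8k = 5385.302333… → ⌈·⌉ = 5386
j=10: r + 9k = 5990.469 → ⌈·⌉ = 5991
j=11: r + 10k = 6595.635666… → ⌈·⌉ = 6596
j=12: r + 11k = 7200.802333… → ⌈·⌉ = 7201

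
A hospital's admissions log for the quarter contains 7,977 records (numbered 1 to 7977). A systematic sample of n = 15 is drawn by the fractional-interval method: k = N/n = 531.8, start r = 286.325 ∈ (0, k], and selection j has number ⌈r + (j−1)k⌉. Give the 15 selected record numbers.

287, 819, 1350, 1882, 2414, 2946, 3478, 4009, 4541, 5073, 5605, 6137, 6668, 7200, 7732

j=1: r + 0k = 286.325 → ⌈·⌉ = 287
j=2: r + 1k = 818.125 → ⌈·⌉ = 819
j=3: r + 2k = 1349.925 → ⌈·⌉ = 1350
j=4: r + 3k = 1881.725 → ⌈·⌉ = 1882
j=5: r + 4k = 2413.525 → ⌈·⌉ = 2414
j=6: r + 5k = 2945.325 → ⌈·⌉ = 2946
j=7: r + 6k = 3477.125 → ⌈·⌉ = 3478
j=8: r + 7k = 4008.925 → ⌈·⌉ = 4009
j=9: r + 8k = 4540.725 → ⌈·⌉ = 4541
j=10: r + 9k = 5072.525 → ⌈·⌉ = 5073
j=11: r + 10k = 5604.325 → ⌈·⌉ = 5605
j=12: r + 11k = 6136.125 → ⌈·⌉ = 6137
j=13: r + 12k = 6667.925 → ⌈·⌉ = 6668
j=14: r + 13k = 7199.725 → ⌈·⌉ = 7200
j=15: r + 14k = 7731.525 → ⌈·⌉ = 7732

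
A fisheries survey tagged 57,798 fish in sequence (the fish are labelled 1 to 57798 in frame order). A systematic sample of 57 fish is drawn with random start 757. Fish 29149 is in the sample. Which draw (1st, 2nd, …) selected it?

k = 57798/57 = 1014
position = (29149 − 757)/1014 + 1 = 28392/1014 + 1 = 28 + 1 = 29

29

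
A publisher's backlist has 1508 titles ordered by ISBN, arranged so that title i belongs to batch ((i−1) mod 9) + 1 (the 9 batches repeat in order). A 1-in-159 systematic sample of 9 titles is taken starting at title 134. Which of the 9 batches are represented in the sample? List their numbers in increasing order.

Consecutive selections differ by k = 159, so their batch numbers differ by 159 mod 9 = 6.
gcd(159, 9) = 3, so the sample visits 9/3 = 3 distinct residues mod 9.
Start 134 is batch 8; the batches hit are 2, 5, 8.

2, 5, 8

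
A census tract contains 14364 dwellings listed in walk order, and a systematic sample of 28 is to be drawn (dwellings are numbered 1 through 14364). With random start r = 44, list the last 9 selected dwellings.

9791, 10304, 10817, 11330, 11843, 12356, 12869, 13382, 13895

k = N/n = 14364/28 = 513
20th selection = 44 + 19×513 = 9791
21st: 9791 + 513 = 10304
22nd: 10304 + 513 = 10817
23rd: 10817 + 513 = 11330
24th: 11330 + 513 = 11843
25th: 11843 + 513 = 12356
26th: 12356 + 513 = 12869
27th: 12869 + 513 = 13382
28th: 13382 + 513 = 13895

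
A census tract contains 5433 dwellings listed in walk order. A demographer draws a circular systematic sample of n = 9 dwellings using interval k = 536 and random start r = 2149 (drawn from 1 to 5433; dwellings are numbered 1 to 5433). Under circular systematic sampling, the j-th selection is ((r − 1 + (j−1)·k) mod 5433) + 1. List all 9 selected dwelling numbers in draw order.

Selection 1: 2149
Selection 2: 2149 + 536 = 2685
Selection 3: 2685 + 536 = 3221
Selection 4: 3221 + 536 = 3757
Selection 5: 3757 + 536 = 4293
Selection 6: 4293 + 536 = 4829
Selection 7: 4829 + 536 = 5365
Selection 8: 5365 + 536 = 5901 → 5901 − 5433 = 468
Selection 9: 468 + 536 = 1004

2149, 2685, 3221, 3757, 4293, 4829, 5365, 468, 1004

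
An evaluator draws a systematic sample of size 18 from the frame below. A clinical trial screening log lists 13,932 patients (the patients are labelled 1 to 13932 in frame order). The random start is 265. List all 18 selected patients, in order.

265, 1039, 1813, 2587, 3361, 4135, 4909, 5683, 6457, 7231, 8005, 8779, 9553, 10327, 11101, 11875, 12649, 13423

k = N/n = 13932/18 = 774
patient 1: 265
patient 2: 265 + 774 = 1039
patient 3: 1039 + 774 = 1813
patient 4: 1813 + 774 = 2587
patient 5: 2587 + 774 = 3361
patient 6: 3361 + 774 = 4135
patient 7: 4135 + 774 = 4909
patient 8: 4909 + 774 = 5683
patient 9: 5683 + 774 = 6457
patient 10: 6457 + 774 = 7231
patient 11: 7231 + 774 = 8005
patient 12: 8005 + 774 = 8779
patient 13: 8779 + 774 = 9553
patient 14: 9553 + 774 = 10327
patient 15: 10327 + 774 = 11101
patient 16: 11101 + 774 = 11875
patient 17: 11875 + 774 = 12649
patient 18: 12649 + 774 = 13423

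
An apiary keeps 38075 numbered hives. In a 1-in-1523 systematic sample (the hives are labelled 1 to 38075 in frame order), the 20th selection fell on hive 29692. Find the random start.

k = 1523
r = 29692 − (20−1)×1523 = 29692 − 28937 = 755

755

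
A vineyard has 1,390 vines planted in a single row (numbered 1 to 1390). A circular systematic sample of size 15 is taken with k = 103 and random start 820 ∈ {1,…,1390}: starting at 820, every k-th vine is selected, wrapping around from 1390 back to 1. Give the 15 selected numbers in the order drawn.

Selection 1: 820
Selection 2: 820 + 103 = 923
Selection 3: 923 + 103 = 1026
Selection 4: 1026 + 103 = 1129
Selection 5: 1129 + 103 = 1232
Selection 6: 1232 + 103 = 1335
Selection 7: 1335 + 103 = 1438 → 1438 − 1390 = 48
Selection 8: 48 + 103 = 151
Selection 9: 151 + 103 = 254
Selection 10: 254 + 103 = 357
Selection 11: 357 + 103 = 460
Selection 12: 460 + 103 = 563
Selection 13: 563 + 103 = 666
Selection 14: 666 + 103 = 769
Selection 15: 769 + 103 = 872

820, 923, 1026, 1129, 1232, 1335, 48, 151, 254, 357, 460, 563, 666, 769, 872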